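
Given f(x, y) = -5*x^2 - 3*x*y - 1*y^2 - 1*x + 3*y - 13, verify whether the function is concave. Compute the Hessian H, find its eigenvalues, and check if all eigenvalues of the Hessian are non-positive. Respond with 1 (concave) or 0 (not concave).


The Hessian of f(x,y) = -5*x^2 - 3*x*y - 1*y^2 - 1*x + 3*y - 13 is:
H = [[-10, -3], [-3, -2]]
Trace = -10 - 2 = -12
Determinant = -10*-2 - (-3)^2 = 11
Discriminant = (-12)^2 - 4*11 = 100.0
Eigenvalues: lambda_1 = -11.0, lambda_2 = -1.0
The function is concave.

1


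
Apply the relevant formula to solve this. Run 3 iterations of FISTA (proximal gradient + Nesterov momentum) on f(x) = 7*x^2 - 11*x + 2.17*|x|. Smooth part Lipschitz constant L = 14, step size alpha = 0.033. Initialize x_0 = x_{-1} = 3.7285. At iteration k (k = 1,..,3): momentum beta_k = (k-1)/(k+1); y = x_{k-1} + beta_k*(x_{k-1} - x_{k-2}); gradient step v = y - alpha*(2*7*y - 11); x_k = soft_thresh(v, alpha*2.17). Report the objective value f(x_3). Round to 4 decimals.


FISTA on f(x) = 7*x^2 - 11*x + 2.17*|x|
L = 14, alpha = 0.033
Iteration 1: beta = 0.0, y = 3.7285 + 0.0*(3.7285 - 3.7285) = 3.7285
  grad(y) = 41.199, v = y - alpha*grad = 2.3689
  prox(v) = soft_thresh(2.3689, 0.0716) = 2.2973
Iteration 2: beta = 0.3333, y = 2.2973 + 0.3333*(2.2973 - 3.7285) = 1.8203
  grad(y) = 14.4837, v = y - alpha*grad = 1.3423
  prox(v) = soft_thresh(1.3423, 0.0716) = 1.2707
Iteration 3: beta = 0.5, y = 1.2707 + 0.5*(1.2707 - 2.2973) = 0.7574
  grad(y) = -0.3967, v = y - alpha*grad = 0.7705
  prox(v) = soft_thresh(0.7705, 0.0716) = 0.6989
f(x_3) = 7*0.6989^2 - 11*0.6989 + 2.17*|0.6989| = -2.7521


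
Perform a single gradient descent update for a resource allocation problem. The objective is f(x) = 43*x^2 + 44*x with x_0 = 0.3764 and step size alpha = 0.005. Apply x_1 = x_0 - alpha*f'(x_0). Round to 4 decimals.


We compute the gradient at x_0 and apply the update.
f'(x) = 86*x + 44
f'(0.3764) = 86*0.3764 + 44 = 76.3704
x_1 = 0.3764 - 0.005*76.3704 = -0.0055


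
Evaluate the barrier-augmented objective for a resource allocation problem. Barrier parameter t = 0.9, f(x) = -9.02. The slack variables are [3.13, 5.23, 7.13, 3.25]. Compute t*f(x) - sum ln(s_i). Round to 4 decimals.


Step 1: Compute log-barrier.
ln values: [1.141, 1.6544, 1.9643, 1.1787]
phi = -(1.141 + 1.6544 + 1.9643 + 1.1787) = -5.9384
Step 2: Compute augmented objective.
t*f(x) = 0.9*-9.02 = -8.118
Total = -8.118 - 5.9384 = -14.0564


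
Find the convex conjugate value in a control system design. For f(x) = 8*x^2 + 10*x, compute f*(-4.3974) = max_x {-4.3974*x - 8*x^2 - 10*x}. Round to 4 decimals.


f*(y) = sup_x {y*x - a*x^2 - b*x} = sup_x {(y-b)*x - a*x^2}
FOC: (y - b) - 2a*x = 0 => x* = (y - b)/(2a)
x* = (-4.3974 - 10)/(2*8) = -0.8998
f*(-4.3974) = (y-b)^2/(4a) = (-4.3974 - 10)^2/(4*8)
= 207.2851/32 = 6.4777


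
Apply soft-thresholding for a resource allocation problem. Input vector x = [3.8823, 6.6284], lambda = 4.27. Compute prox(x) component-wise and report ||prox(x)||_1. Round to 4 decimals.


Soft-thresholding with lambda = 4.27:
prox(3.8823) = sign(3.8823)*max(|3.8823| - 4.27, 0) = 0.0
prox(6.6284) = sign(6.6284)*max(|6.6284| - 4.27, 0) = 2.3584
prox(x) = [0.0, 2.3584]
||prox(x)||_1 = 0.0 + 2.3584 = 2.3584


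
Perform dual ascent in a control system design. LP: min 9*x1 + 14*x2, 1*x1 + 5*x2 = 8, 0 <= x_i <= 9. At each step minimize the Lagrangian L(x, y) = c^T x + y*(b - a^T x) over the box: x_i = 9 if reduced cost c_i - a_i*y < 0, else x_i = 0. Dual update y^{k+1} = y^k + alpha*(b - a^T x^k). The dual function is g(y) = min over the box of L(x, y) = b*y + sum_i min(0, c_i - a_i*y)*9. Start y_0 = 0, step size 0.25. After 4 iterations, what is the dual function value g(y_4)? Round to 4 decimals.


Dual ascent for LP: min 9*x1 + 14*x2, 1*x1 + 5*x2 = 8, 0 <= x_i <= 9
Step 1: y^k = 0.0, reduced costs: (9.0, 14.0)
  x^k = (0.0, 0.0), subgradient = b - a^T x = 8.0
  y^{k+1} = 0.0 + 0.25*8.0 = 2.0
Step 2: y^k = 2.0, reduced costs: (7.0, 4.0)
  x^k = (0.0, 0.0), subgradient = b - a^T x = 8.0
  y^{k+1} = 2.0 + 0.25*8.0 = 4.0
Step 3: y^k = 4.0, reduced costs: (5.0, -6.0)
  x^k = (0.0, 9.0), subgradient = b - a^T x = -37.0
  y^{k+1} = 4.0 + 0.25*-37.0 = -5.25
Step 4: y^k = -5.25, reduced costs: (14.25, 40.25)
  x^k = (0.0, 0.0), subgradient = b - a^T x = 8.0
  y^{k+1} = -5.25 + 0.25*8.0 = -3.25
Dual objective at y_4 = -3.25: reduced costs (12.25, 30.25), box minimizer x = (0.0, 0.0)
g(y_4) = b*y + (c1 - a1*y)*x1 + (c2 - a2*y)*x2 = 8*(-3.25) + 12.25*0.0 + 30.25*0.0 = -26.0 + 0.0 + 0.0 = -26.0


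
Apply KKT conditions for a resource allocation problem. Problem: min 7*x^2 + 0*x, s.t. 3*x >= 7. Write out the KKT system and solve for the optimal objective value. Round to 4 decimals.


Step 1: Try lambda = 0 (constraint inactive).
x_unc = 0/(2*7) = 0.0
Check: 3*0.0 = 0.0 < 7 -- violated!
Step 2: Constraint must be active: 3*x = 7
x* = 7/3 = 2.3333 (rounded; the exact value 7/3 is used below)
lambda = (2*7*(7/3) + 0)/3 = 10.8889
Step 3: Compute optimal value.
f(x*) = 7*(7/3)^2 + 0*(7/3) = 38.1111


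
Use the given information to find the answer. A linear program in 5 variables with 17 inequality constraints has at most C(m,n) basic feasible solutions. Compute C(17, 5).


Each vertex corresponds to some choice of n active constraints out of m, so the number of vertices is at most C(m, n) = m! / (n!(m-n)!).
m = 17, n = 5
Numerator: 17 * 16 * 15 * 14 * 13
Denominator: 5! = 120
C(17, 5) = 6188


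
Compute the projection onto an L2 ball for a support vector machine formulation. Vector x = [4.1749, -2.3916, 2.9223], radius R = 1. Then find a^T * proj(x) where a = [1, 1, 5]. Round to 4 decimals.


Step 1: Compute ||x|| (intermediates to 6 decimals).
||x|| = sqrt(4.1749^2 + (-2.3916)^2 + 2.9223^2) = 5.629332
Step 2: Project.
Since ||x|| > R, scale = R/||x|| = 1/5.629332 = 0.177641, proj(x) = scale * x
proj(x) = [0.741633, -0.424846, 0.51912]
Step 3: Dot product.
a^T * proj(x) = 1*0.741633 + 1*(-0.424846) + 5*0.51912 = 2.9124


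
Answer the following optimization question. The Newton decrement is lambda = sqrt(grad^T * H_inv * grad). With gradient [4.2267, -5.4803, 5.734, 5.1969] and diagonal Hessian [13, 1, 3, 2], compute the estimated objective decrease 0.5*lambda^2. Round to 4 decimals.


Step 1: H is diagonal, so H^(-1) * g = [0.3251, -5.4803, 1.9113, 2.5985].
Step 2: g^T H^(-1) g = sum_i g_i^2 / H_ii
  = (4.2267)^2/13 + (-5.4803)^2/1 + (5.734)^2/3 + (5.1969)^2/2
  = 1.3742 + 30.0337 + 10.9596 + 13.5039 = 55.8714
Step 3: Objective decrease = 0.5 * g^T H^(-1) g = 27.9357


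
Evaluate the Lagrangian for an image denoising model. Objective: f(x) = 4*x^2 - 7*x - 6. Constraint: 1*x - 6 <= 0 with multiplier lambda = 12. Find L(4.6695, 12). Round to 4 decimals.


Step 1: Evaluate f(x).
f(4.6695) = 4*4.6695^2 - 7*4.6695 - 6 = 48.5304
Step 2: Evaluate g(x).
g(4.6695) = 1*4.6695 - 6 = -1.3305
Step 3: Compute Lagrangian.
L = 48.5304 + 12*-1.3305 = 32.5644


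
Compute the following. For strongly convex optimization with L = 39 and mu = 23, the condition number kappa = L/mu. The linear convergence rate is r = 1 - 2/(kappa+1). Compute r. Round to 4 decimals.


Step 1: Compute the condition number.
kappa = L/mu = 39/23 = 1.6957
Step 2: Compute the convergence rate.
r = 1 - 2/(kappa + 1) = 1 - 2*mu/(L + mu) = (L - mu)/(L + mu) = 16/62 = 0.2581


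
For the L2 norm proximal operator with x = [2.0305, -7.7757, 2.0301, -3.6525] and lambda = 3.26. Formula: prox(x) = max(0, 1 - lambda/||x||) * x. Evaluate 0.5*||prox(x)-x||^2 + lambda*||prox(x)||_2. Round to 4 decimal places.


Step 1: Compute ||x||.
||x|| = 9.058
Step 2: Compute scaling factor.
scale = max(0, 1 - 3.26/9.058) = 0.6401
Step 3: prox(x) = [1.2997, -4.9772, 1.2995, -2.3379]
||prox(x)|| = 5.798
Step 4: Proximal objective.
0.5*||prox-x||^2 = 5.3138
lambda*||prox|| = 18.9015
Total = 24.2151


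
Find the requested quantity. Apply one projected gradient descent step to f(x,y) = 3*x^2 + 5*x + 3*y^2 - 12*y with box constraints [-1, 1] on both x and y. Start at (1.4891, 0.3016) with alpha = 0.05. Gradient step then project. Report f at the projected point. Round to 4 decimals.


Step 1: Compute gradient at (1.4891, 0.3016).
grad_x = 2*3*1.4891 + 5 = 13.9346
grad_y = 2*3*0.3016 - 12 = -10.1904
Step 2: Gradient step.
x_raw = 1.4891 - 0.05*13.9346 = 0.7924
y_raw = 0.3016 - 0.05*-10.1904 = 0.8111
Step 3: Project onto [-1, 1].
x_proj = clip(0.7924) = 0.7924
y_proj = clip(0.8111) = 0.8111
Step 4: Evaluate f.
f(0.7924, 0.8111) = -1.9143


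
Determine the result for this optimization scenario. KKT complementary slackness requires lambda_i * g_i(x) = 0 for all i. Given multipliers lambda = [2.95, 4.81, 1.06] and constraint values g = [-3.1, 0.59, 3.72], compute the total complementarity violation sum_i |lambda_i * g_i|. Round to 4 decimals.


KKT complementary slackness check:
lambda_1 * g_1 = 2.95 * -3.1 = -9.145
lambda_2 * g_2 = 4.81 * 0.59 = 2.8379
lambda_3 * g_3 = 1.06 * 3.72 = 3.9432
Total violation = 9.145 + 2.8379 + 3.9432 = 15.9261


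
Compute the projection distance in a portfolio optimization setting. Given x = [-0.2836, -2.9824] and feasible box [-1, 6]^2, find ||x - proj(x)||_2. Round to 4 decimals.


Project each component onto [-1, 6].
clip(-0.2836) = -0.2836, clip(-2.9824) = -1.0
Projection = [-0.2836, -1.0]
Squared diffs: [0.0, 3.9299]
Distance = sqrt(3.9299) = 1.9824


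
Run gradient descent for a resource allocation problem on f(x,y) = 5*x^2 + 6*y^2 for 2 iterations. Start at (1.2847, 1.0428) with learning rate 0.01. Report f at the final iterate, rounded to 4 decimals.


Gradient descent on f(x,y) = 5*x^2 + 6*y^2.
Starting point: (1.2847, 1.0428), alpha = 0.01
Step 1: grad_x = 2*5*1.2847 = 12.847, grad_y = 2*6*1.0428 = 12.5136
  x_1 = 1.2847 - 0.01*12.847 = 1.1562
  y_1 = 1.0428 - 0.01*12.5136 = 0.9177
Step 2: grad_x = 2*5*1.1562 = 11.5623, grad_y = 2*6*0.9177 = 11.012
  x_2 = 1.1562 - 0.01*11.5623 = 1.0406
  y_2 = 0.9177 - 0.01*11.012 = 0.8075
f(1.0406, 0.8075) = 5*1.0406^2 + 6*0.8075^2 = 9.3271


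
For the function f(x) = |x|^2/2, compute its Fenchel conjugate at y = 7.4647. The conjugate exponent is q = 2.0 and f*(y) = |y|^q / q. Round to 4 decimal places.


The conjugate exponent q satisfies 1/p + 1/q = 1.
p = 2, so q = 2/(2 - 1) = 2.0
|y|^q = 7.4647^2.0 = 55.7217
f*(7.4647) = 55.7217 / 2.0 = 27.8609


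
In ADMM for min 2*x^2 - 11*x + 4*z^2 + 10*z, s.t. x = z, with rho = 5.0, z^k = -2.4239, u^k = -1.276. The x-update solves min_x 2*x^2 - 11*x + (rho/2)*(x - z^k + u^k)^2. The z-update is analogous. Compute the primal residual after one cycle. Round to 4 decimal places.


ADMM iteration with rho = 5.0, z^k = -2.4239, u^k = -1.276
Step 1: x-update.
Minimize 2*x^2 - 11*x + (5.0/2)*(x + 2.4239 - 1.276)^2
FOC: (2*2 + 5.0)*x = 11 + 5.0*(-2.4239 + 1.276)
x^{k+1} = 0.5845
Step 2: z-update.
Minimize 4*z^2 + 10*z + (5.0/2)*(0.5845 - z - 1.276)^2
FOC: (2*4 + 5.0)*z = -10 + 5.0*(0.5845 - 1.276)
z^{k+1} = -1.0352
Step 3: u-update.
u^{k+1} = -1.276 + 0.5845 + 1.0352 = 0.3437
Step 4: Primal residual = |0.5845 + 1.0352| = 1.6197


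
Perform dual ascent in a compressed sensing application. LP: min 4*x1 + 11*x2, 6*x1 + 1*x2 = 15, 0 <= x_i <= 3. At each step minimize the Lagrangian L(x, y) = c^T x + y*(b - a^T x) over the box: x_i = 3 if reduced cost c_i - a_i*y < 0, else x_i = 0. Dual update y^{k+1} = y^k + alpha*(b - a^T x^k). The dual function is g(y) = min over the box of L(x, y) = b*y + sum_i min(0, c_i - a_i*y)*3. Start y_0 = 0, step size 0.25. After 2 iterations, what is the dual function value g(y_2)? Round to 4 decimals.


Dual ascent for LP: min 4*x1 + 11*x2, 6*x1 + 1*x2 = 15, 0 <= x_i <= 3
Step 1: y^k = 0.0, reduced costs: (4.0, 11.0)
  x^k = (0.0, 0.0), subgradient = b - a^T x = 15.0
  y^{k+1} = 0.0 + 0.25*15.0 = 3.75
Step 2: y^k = 3.75, reduced costs: (-18.5, 7.25)
  x^k = (3.0, 0.0), subgradient = b - a^T x = -3.0
  y^{k+1} = 3.75 + 0.25*-3.0 = 3.0
Dual objective at y_2 = 3.0: reduced costs (-14.0, 8.0), box minimizer x = (3.0, 0.0)
g(y_2) = b*y + (c1 - a1*y)*x1 + (c2 - a2*y)*x2 = 15*3.0 + (-14.0)*3.0 + 8.0*0.0 = 45.0 - 42.0 + 0.0 = 3.0


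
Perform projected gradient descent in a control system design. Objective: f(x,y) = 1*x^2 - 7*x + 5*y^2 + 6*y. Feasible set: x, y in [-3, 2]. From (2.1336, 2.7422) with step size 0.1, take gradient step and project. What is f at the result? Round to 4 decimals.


Step 1: Compute gradient at (2.1336, 2.7422).
grad_x = 2*1*2.1336 - 7 = -2.7328
grad_y = 2*5*2.7422 + 6 = 33.422
Step 2: Gradient step.
x_raw = 2.1336 - 0.1*-2.7328 = 2.4069
y_raw = 2.7422 - 0.1*33.422 = -0.6
Step 3: Project onto [-3, 2].
x_proj = clip(2.4069) = 2.0
y_proj = clip(-0.6) = -0.6
Step 4: Evaluate f.
f(2.0, -0.6) = -11.8


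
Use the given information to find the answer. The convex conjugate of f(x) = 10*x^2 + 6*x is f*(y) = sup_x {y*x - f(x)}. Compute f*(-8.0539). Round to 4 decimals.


f*(y) = sup_x {y*x - a*x^2 - b*x} = sup_x {(y-b)*x - a*x^2}
FOC: (y - b) - 2a*x = 0 => x* = (y - b)/(2a)
x* = (-8.0539 - 6)/(2*10) = -0.7027
f*(-8.0539) = (y-b)^2/(4a) = (-8.0539 - 6)^2/(4*10)
= 197.5121/40 = 4.9378


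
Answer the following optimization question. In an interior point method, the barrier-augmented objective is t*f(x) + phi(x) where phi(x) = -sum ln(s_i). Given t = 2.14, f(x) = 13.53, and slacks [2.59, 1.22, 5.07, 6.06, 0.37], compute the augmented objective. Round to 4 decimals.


Step 1: Compute log-barrier.
ln values: [0.9517, 0.1989, 1.6233, 1.8017, -0.9943]
phi = -(0.9517 + 0.1989 + 1.6233 + 1.8017 - 0.9943) = -3.5813
Step 2: Compute augmented objective.
t*f(x) = 2.14*13.53 = 28.9542
Total = 28.9542 - 3.5813 = 25.3729


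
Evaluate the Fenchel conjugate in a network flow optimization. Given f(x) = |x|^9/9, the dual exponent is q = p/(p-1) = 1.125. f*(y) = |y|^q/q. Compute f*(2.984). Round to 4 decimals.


The conjugate exponent q satisfies 1/p + 1/q = 1.
p = 9, so q = 9/(9 - 1) = 1.125
|y|^q = 2.984^1.125 = 3.421
f*(2.984) = 3.421 / 1.125 = 3.0409


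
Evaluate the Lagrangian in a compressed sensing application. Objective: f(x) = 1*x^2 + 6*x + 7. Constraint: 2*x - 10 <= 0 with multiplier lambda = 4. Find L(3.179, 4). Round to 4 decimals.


Step 1: Evaluate f(x).
f(3.179) = 1*3.179^2 + 6*3.179 + 7 = 36.18
Step 2: Evaluate g(x).
g(3.179) = 2*3.179 - 10 = -3.642
Step 3: Compute Lagrangian.
L = 36.18 + 4*-3.642 = 21.612


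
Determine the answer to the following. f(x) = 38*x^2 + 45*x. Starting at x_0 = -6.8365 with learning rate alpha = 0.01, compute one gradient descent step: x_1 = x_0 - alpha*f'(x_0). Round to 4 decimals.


We compute the gradient at x_0 and apply the update.
f'(x) = 76*x + 45
f'(-6.8365) = 76*-6.8365 + 45 = -474.574
x_1 = -6.8365 - 0.01*-474.574 = -2.0908


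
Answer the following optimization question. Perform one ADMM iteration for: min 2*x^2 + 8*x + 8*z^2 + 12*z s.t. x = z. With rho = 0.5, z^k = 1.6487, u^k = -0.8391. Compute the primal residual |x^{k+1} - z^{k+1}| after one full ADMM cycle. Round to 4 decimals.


ADMM iteration with rho = 0.5, z^k = 1.6487, u^k = -0.8391
Step 1: x-update.
Minimize 2*x^2 + 8*x + (0.5/2)*(x - 1.6487 - 0.8391)^2
FOC: (2*2 + 0.5)*x = -8 + 0.5*(1.6487 + 0.8391)
x^{k+1} = -1.5014
Step 2: z-update.
Minimize 8*z^2 + 12*z + (0.5/2)*(-1.5014 - z - 0.8391)^2
FOC: (2*8 + 0.5)*z = -12 + 0.5*(-1.5014 - 0.8391)
z^{k+1} = -0.7982
Step 3: u-update.
u^{k+1} = -0.8391 - 1.5014 + 0.7982 = -1.5423
Step 4: Primal residual = |-1.5014 + 0.7982| = 0.7032


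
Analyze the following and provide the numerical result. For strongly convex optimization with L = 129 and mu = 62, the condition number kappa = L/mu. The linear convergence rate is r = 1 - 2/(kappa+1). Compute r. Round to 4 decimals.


Step 1: Compute the condition number.
kappa = L/mu = 129/62 = 2.0806
Step 2: Compute the convergence rate.
r = 1 - 2/(kappa + 1) = 1 - 2*mu/(L + mu) = (L - mu)/(L + mu) = 67/191 = 0.3508


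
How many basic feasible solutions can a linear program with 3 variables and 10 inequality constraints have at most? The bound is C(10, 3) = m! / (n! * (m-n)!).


Each vertex corresponds to some choice of n active constraints out of m, so the number of vertices is at most C(m, n) = m! / (n!(m-n)!).
m = 10, n = 3
Numerator: 10 * 9 * 8
Denominator: 3! = 6
C(10, 3) = 120


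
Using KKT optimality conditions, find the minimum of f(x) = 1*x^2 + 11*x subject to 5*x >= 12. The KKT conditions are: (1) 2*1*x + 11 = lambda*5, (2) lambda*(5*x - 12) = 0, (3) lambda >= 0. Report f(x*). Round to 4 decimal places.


Step 1: Try lambda = 0 (constraint inactive).
x_unc = -11/(2*1) = -5.5
Check: 5*-5.5 = -27.5 < 12 -- violated!
Step 2: Constraint must be active: 5*x = 12
x* = 12/5 = 2.4
lambda = (2*1*2.4 + 11)/5 = 3.16
Step 3: Compute optimal value.
f(x*) = 1*2.4^2 + 11*2.4 = 32.16


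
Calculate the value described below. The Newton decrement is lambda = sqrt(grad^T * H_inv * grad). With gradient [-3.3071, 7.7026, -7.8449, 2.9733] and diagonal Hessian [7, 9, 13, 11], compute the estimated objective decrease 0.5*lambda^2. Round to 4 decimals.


Step 1: H is diagonal, so H^(-1) * g = [-0.4724, 0.8558, -0.6035, 0.2703].
Step 2: g^T H^(-1) g = sum_i g_i^2 / H_ii
  = (-3.3071)^2/7 + (7.7026)^2/9 + (-7.8449)^2/13 + (2.9733)^2/11
  = 1.5624 + 6.5922 + 4.734 + 0.8037 = 13.6924
Step 3: Objective decrease = 0.5 * g^T H^(-1) g = 6.8462


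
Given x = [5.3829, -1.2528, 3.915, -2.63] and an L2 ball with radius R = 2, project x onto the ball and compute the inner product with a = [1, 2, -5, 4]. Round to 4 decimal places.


Step 1: Compute ||x|| (intermediates to 6 decimals).
||x|| = sqrt(5.3829^2 + (-1.2528)^2 + 3.915^2 + (-2.63)^2) = 7.265621
Step 2: Project.
Since ||x|| > R, scale = R/||x|| = 2/7.265621 = 0.275269, proj(x) = scale * x
proj(x) = [1.481746, -0.344857, 1.077678, -0.723957]
Step 3: Dot product.
a^T * proj(x) = 1*1.481746 + 2*(-0.344857) - 5*1.077678 + 4*(-0.723957) = -7.4922


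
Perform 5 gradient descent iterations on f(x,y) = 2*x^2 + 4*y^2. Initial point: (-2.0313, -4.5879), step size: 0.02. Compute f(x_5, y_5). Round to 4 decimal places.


Gradient descent on f(x,y) = 2*x^2 + 4*y^2.
Starting point: (-2.0313, -4.5879), alpha = 0.02
Step 1: grad_x = 2*2*-2.0313 = -8.1252, grad_y = 2*4*-4.5879 = -36.7032
  x_1 = -2.0313 - 0.02*-8.1252 = -1.8688
  y_1 = -4.5879 - 0.02*-36.7032 = -3.8538
Step 2: grad_x = 2*2*-1.8688 = -7.4752, grad_y = 2*4*-3.8538 = -30.8307
  x_2 = -1.8688 - 0.02*-7.4752 = -1.7193
  y_2 = -3.8538 - 0.02*-30.8307 = -3.2372
Step 3: grad_x = 2*2*-1.7193 = -6.8772, grad_y = 2*4*-3.2372 = -25.8978
  x_3 = -1.7193 - 0.02*-6.8772 = -1.5817
  y_3 = -3.2372 - 0.02*-25.8978 = -2.7193
Step 4: grad_x = 2*2*-1.5817 = -6.327, grad_y = 2*4*-2.7193 = -21.7541
  x_4 = -1.5817 - 0.02*-6.327 = -1.4552
  y_4 = -2.7193 - 0.02*-21.7541 = -2.2842
Step 5: grad_x = 2*2*-1.4552 = -5.8208, grad_y = 2*4*-2.2842 = -18.2735
  x_5 = -1.4552 - 0.02*-5.8208 = -1.3388
  y_5 = -2.2842 - 0.02*-18.2735 = -1.9187
f(-1.3388, -1.9187) = 2*(-1.3388)^2 + 4*(-1.9187)^2 = 18.3106


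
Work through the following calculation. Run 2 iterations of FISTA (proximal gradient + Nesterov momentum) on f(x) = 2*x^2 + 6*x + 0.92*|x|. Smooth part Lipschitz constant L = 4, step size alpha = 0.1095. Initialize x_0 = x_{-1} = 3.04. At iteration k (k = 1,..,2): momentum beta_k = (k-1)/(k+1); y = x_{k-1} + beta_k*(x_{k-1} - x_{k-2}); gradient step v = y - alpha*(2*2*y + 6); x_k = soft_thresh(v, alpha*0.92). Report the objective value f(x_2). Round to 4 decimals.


FISTA on f(x) = 2*x^2 + 6*x + 0.92*|x|
L = 4, alpha = 0.1095
Iteration 1: beta = 0.0, y = 3.04 + 0.0*(3.04 - 3.04) = 3.04
  grad(y) = 18.16, v = y - alpha*grad = 1.0515
  prox(v) = soft_thresh(1.0515, 0.1007) = 0.9507
Iteration 2: beta = 0.3333, y = 0.9507 + 0.3333*(0.9507 - 3.04) = 0.2543
  grad(y) = 7.0173, v = y - alpha*grad = -0.5141
  prox(v) = soft_thresh(-0.5141, 0.1007) = -0.4133
f(x_2) = 2*(-0.4133)^2 + 6*(-0.4133) + 0.92*|-0.4133| = -1.758


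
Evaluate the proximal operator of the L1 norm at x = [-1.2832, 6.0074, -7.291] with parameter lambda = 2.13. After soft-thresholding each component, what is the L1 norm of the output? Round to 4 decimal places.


Soft-thresholding with lambda = 2.13:
prox(-1.2832) = sign(-1.2832)*max(|-1.2832| - 2.13, 0) = 0.0
prox(6.0074) = sign(6.0074)*max(|6.0074| - 2.13, 0) = 3.8774
prox(-7.291) = sign(-7.291)*max(|-7.291| - 2.13, 0) = -5.161
prox(x) = [0.0, 3.8774, -5.161]
||prox(x)||_1 = 0.0 + 3.8774 + 5.161 = 9.0384


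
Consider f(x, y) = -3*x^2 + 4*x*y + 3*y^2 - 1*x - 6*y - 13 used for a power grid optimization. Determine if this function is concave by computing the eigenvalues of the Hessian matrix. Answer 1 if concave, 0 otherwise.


The Hessian of f(x,y) = -3*x^2 + 4*x*y + 3*y^2 - 1*x - 6*y - 13 is:
H = [[-6, 4], [4, 6]]
Trace = -6 + 6 = 0
Determinant = -6*6 - (4)^2 = -52
Discriminant = (0)^2 - 4*-52 = 208.0
Eigenvalues: lambda_1 = -7.2111, lambda_2 = 7.2111
The function is not concave.

0


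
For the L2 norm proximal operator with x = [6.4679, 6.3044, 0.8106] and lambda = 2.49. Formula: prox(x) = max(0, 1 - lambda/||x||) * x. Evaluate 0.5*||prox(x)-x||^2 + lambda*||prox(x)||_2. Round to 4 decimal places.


Step 1: Compute ||x||.
||x|| = 9.0684
Step 2: Compute scaling factor.
scale = max(0, 1 - 2.49/9.0684) = 0.7254
Step 3: prox(x) = [4.6919, 4.5733, 0.588]
||prox(x)|| = 6.5784
Step 4: Proximal objective.
0.5*||prox-x||^2 = 3.1001
lambda*||prox|| = 16.3802
Total = 19.4803


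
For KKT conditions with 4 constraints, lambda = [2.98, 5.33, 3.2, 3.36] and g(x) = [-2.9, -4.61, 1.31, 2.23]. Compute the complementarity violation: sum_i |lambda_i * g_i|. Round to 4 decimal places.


KKT complementary slackness check:
lambda_1 * g_1 = 2.98 * -2.9 = -8.642
lambda_2 * g_2 = 5.33 * -4.61 = -24.5713
lambda_3 * g_3 = 3.2 * 1.31 = 4.192
lambda_4 * g_4 = 3.36 * 2.23 = 7.4928
Total violation = 8.642 + 24.5713 + 4.192 + 7.4928 = 44.8981


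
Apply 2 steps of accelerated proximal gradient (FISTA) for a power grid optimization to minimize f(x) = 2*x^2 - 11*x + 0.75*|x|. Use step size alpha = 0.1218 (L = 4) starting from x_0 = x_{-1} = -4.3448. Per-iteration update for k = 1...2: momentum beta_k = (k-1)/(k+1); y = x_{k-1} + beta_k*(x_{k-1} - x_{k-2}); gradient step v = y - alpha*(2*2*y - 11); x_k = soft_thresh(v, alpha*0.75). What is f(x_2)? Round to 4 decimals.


FISTA on f(x) = 2*x^2 - 11*x + 0.75*|x|
L = 4, alpha = 0.1218
Iteration 1: beta = 0.0, y = -4.3448 + 0.0*(-4.3448 + 4.3448) = -4.3448
  grad(y) = -28.3792, v = y - alpha*grad = -0.8882
  prox(v) = soft_thresh(-0.8882, 0.0914) = -0.7969
Iteration 2: beta = 0.3333, y = -0.7969 + 0.3333*(-0.7969 + 4.3448) = 0.3858
  grad(y) = -9.4569, v = y - alpha*grad = 1.5376
  prox(v) = soft_thresh(1.5376, 0.0914) = 1.4463
f(x_2) = 2*1.4463^2 - 11*1.4463 + 0.75*|1.4463| = -10.6409


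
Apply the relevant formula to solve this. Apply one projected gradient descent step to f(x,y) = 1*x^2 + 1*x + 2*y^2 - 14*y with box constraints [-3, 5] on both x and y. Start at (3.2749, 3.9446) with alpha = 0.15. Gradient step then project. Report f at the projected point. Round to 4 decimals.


Step 1: Compute gradient at (3.2749, 3.9446).
grad_x = 2*1*3.2749 + 1 = 7.5498
grad_y = 2*2*3.9446 - 14 = 1.7784
Step 2: Gradient step.
x_raw = 3.2749 - 0.15*7.5498 = 2.1424
y_raw = 3.9446 - 0.15*1.7784 = 3.6778
Step 3: Project onto [-3, 5].
x_proj = clip(2.1424) = 2.1424
y_proj = clip(3.6778) = 3.6778
Step 4: Evaluate f.
f(2.1424, 3.6778) = -17.7043


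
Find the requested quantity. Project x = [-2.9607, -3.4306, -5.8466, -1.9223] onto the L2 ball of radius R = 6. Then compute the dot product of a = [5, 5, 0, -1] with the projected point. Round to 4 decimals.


Step 1: Compute ||x|| (intermediates to 6 decimals).
||x|| = sqrt((-2.9607)^2 + (-3.4306)^2 + (-5.8466)^2 + (-1.9223)^2) = 7.642822
Step 2: Project.
Since ||x|| > R, scale = R/||x|| = 6/7.642822 = 0.78505, proj(x) = scale * x
proj(x) = [-2.324298, -2.693193, -4.589873, -1.509102]
Step 3: Dot product.
a^T * proj(x) = 5*(-2.324298) + 5*(-2.693193) + 0*(-4.589873) - 1*(-1.509102) = -23.5784


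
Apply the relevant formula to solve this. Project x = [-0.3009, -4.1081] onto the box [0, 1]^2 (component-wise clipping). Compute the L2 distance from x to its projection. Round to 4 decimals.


Project each component onto [0, 1].
clip(-0.3009) = 0.0, clip(-4.1081) = 0.0
Projection = [0.0, 0.0]
Squared diffs: [0.0905, 16.8765]
Distance = sqrt(16.967) = 4.1191


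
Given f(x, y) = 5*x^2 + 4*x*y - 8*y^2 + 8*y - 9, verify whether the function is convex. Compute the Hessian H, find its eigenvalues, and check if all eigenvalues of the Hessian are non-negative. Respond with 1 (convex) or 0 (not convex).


The Hessian of f(x,y) = 5*x^2 + 4*x*y - 8*y^2 + 8*y - 9 is:
H = [[10, 4], [4, -16]]
Trace = 10 - 16 = -6
Determinant = 10*-16 - (4)^2 = -176
Discriminant = (-6)^2 - 4*-176 = 740.0
Eigenvalues: lambda_1 = -16.6015, lambda_2 = 10.6015
The function is not convex.

0


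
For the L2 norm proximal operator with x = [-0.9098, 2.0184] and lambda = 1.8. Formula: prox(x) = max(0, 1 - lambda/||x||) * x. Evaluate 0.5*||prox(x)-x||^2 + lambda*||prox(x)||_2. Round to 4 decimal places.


Step 1: Compute ||x||.
||x|| = 2.214
Step 2: Compute scaling factor.
scale = max(0, 1 - 1.8/2.214) = 0.187
Step 3: prox(x) = [-0.1701, 0.3774]
||prox(x)|| = 0.414
Step 4: Proximal objective.
0.5*||prox-x||^2 = 1.62
lambda*||prox|| = 0.7452
Total = 2.3652


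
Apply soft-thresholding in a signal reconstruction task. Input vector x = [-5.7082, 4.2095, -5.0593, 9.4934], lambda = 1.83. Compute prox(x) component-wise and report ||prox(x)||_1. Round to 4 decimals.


Soft-thresholding with lambda = 1.83:
prox(-5.7082) = sign(-5.7082)*max(|-5.7082| - 1.83, 0) = -3.8782
prox(4.2095) = sign(4.2095)*max(|4.2095| - 1.83, 0) = 2.3795
prox(-5.0593) = sign(-5.0593)*max(|-5.0593| - 1.83, 0) = -3.2293
prox(9.4934) = sign(9.4934)*max(|9.4934| - 1.83, 0) = 7.6634
prox(x) = [-3.8782, 2.3795, -3.2293, 7.6634]
||prox(x)||_1 = 3.8782 + 2.3795 + 3.2293 + 7.6634 = 17.1504


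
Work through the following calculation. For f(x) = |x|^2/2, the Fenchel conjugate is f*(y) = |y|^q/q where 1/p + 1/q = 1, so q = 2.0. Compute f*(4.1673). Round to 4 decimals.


The conjugate exponent q satisfies 1/p + 1/q = 1.
p = 2, so q = 2/(2 - 1) = 2.0
|y|^q = 4.1673^2.0 = 17.3664
f*(4.1673) = 17.3664 / 2.0 = 8.6832


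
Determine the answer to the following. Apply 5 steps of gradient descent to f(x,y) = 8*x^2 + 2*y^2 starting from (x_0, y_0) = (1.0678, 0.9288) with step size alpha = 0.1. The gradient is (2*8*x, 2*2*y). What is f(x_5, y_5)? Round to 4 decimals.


Gradient descent on f(x,y) = 8*x^2 + 2*y^2.
Starting point: (1.0678, 0.9288), alpha = 0.1
Step 1: grad_x = 2*8*1.0678 = 17.0848, grad_y = 2*2*0.9288 = 3.7152
  x_1 = 1.0678 - 0.1*17.0848 = -0.6407
  y_1 = 0.9288 - 0.1*3.7152 = 0.5573
Step 2: grad_x = 2*8*-0.6407 = -10.2509, grad_y = 2*2*0.5573 = 2.2291
  x_2 = -0.6407 - 0.1*-10.2509 = 0.3844
  y_2 = 0.5573 - 0.1*2.2291 = 0.3344
Step 3: grad_x = 2*8*0.3844 = 6.1505, grad_y = 2*2*0.3344 = 1.3375
  x_3 = 0.3844 - 0.1*6.1505 = -0.2306
  y_3 = 0.3344 - 0.1*1.3375 = 0.2006
Step 4: grad_x = 2*8*-0.2306 = -3.6903, grad_y = 2*2*0.2006 = 0.8025
  x_4 = -0.2306 - 0.1*-3.6903 = 0.1384
  y_4 = 0.2006 - 0.1*0.8025 = 0.1204
Step 5: grad_x = 2*8*0.1384 = 2.2142, grad_y = 2*2*0.1204 = 0.4815
  x_5 = 0.1384 - 0.1*2.2142 = -0.083
  y_5 = 0.1204 - 0.1*0.4815 = 0.0722
f(-0.083, 0.0722) = 8*(-0.083)^2 + 2*0.0722^2 = 0.0656


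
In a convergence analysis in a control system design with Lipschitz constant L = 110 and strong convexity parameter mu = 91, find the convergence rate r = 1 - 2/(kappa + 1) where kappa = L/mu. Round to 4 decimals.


Step 1: Compute the condition number.
kappa = L/mu = 110/91 = 1.2088
Step 2: Compute the convergence rate.
r = 1 - 2/(kappa + 1) = 1 - 2*mu/(L + mu) = (L - mu)/(L + mu) = 19/201 = 0.0945


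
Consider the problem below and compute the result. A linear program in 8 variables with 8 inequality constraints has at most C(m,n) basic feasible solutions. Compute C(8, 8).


Each vertex corresponds to some choice of n active constraints out of m, so the number of vertices is at most C(m, n) = m! / (n!(m-n)!).
m = 8, n = 8
Numerator: 8 * 7 * 6 * 5 * 4 * 3 * 2 * 1
Denominator: 8! = 40320
C(8, 8) = 1


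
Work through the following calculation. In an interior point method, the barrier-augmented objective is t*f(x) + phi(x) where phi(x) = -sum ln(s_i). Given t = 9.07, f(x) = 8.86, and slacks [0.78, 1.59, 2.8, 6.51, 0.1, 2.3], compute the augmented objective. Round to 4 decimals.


Step 1: Compute log-barrier.
ln values: [-0.2485, 0.4637, 1.0296, 1.8733, -2.3026, 0.8329]
phi = -(-0.2485 + 0.4637 + 1.0296 + 1.8733 - 2.3026 + 0.8329) = -1.6486
Step 2: Compute augmented objective.
t*f(x) = 9.07*8.86 = 80.3602
Total = 80.3602 - 1.6486 = 78.7116


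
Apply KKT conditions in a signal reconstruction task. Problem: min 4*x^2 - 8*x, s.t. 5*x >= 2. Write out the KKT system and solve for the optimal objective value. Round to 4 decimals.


Step 1: Try lambda = 0 (constraint inactive).
Stationarity: 2*4*x - 8 = 0
x* = 8/(2*4) = 1.0
Check constraint: 5*1.0 = 5.0 >= 2 -- satisfied.
Step 2: Compute optimal value.
f(x*) = 4*1.0^2 - 8*1.0 = -4.0


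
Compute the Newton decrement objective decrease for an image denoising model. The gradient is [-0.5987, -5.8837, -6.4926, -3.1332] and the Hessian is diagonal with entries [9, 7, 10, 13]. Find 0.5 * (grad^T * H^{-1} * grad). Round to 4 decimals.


Step 1: H is diagonal, so H^(-1) * g = [-0.0665, -0.8405, -0.6493, -0.241].
Step 2: g^T H^(-1) g = sum_i g_i^2 / H_ii
  = (-0.5987)^2/9 + (-5.8837)^2/7 + (-6.4926)^2/10 + (-3.1332)^2/13
  = 0.0398 + 4.9454 + 4.2154 + 0.7551 = 9.9558
Step 3: Objective decrease = 0.5 * g^T H^(-1) g = 4.9779


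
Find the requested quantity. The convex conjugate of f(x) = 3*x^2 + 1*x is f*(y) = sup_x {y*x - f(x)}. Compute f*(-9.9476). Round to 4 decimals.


f*(y) = sup_x {y*x - a*x^2 - b*x} = sup_x {(y-b)*x - a*x^2}
FOC: (y - b) - 2a*x = 0 => x* = (y - b)/(2a)
x* = (-9.9476 - 1)/(2*3) = -1.8246
f*(-9.9476) = (y-b)^2/(4a) = (-9.9476 - 1)^2/(4*3)
= 119.8499/12 = 9.9875


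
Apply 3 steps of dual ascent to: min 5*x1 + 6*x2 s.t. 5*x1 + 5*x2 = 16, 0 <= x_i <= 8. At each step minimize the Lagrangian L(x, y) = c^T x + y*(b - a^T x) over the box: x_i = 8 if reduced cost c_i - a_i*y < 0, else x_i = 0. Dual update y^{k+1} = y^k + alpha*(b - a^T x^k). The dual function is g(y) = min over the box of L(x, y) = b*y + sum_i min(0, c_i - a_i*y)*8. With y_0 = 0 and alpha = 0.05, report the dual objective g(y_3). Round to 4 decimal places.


Dual ascent for LP: min 5*x1 + 6*x2, 5*x1 + 5*x2 = 16, 0 <= x_i <= 8
Step 1: y^k = 0.0, reduced costs: (5.0, 6.0)
  x^k = (0.0, 0.0), subgradient = b - a^T x = 16.0
  y^{k+1} = 0.0 + 0.05*16.0 = 0.8
Step 2: y^k = 0.8, reduced costs: (1.0, 2.0)
  x^k = (0.0, 0.0), subgradient = b - a^T x = 16.0
  y^{k+1} = 0.8 + 0.05*16.0 = 1.6
Step 3: y^k = 1.6, reduced costs: (-3.0, -2.0)
  x^k = (8.0, 8.0), subgradient = b - a^T x = -64.0
  y^{k+1} = 1.6 + 0.05*-64.0 = -1.6
Dual objective at y_3 = -1.6: reduced costs (13.0, 14.0), box minimizer x = (0.0, 0.0)
g(y_3) = b*y + (c1 - a1*y)*x1 + (c2 - a2*y)*x2 = 16*(-1.6) + 13.0*0.0 + 14.0*0.0 = -25.6 + 0.0 + 0.0 = -25.6


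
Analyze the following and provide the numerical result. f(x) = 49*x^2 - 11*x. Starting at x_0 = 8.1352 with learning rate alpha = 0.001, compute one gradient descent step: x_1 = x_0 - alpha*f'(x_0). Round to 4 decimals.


We compute the gradient at x_0 and apply the update.
f'(x) = 98*x - 11
f'(8.1352) = 98*8.1352 - 11 = 786.2496
x_1 = 8.1352 - 0.001*786.2496 = 7.349


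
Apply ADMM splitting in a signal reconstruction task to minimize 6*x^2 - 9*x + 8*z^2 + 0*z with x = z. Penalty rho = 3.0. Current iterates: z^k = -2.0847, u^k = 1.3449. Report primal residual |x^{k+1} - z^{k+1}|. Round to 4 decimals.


ADMM iteration with rho = 3.0, z^k = -2.0847, u^k = 1.3449
Step 1: x-update.
Minimize 6*x^2 - 9*x + (3.0/2)*(x + 2.0847 + 1.3449)^2
FOC: (2*6 + 3.0)*x = 9 + 3.0*(-2.0847 - 1.3449)
x^{k+1} = -0.0859
Step 2: z-update.
Minimize 8*z^2 + 0*z + (3.0/2)*(-0.0859 - z + 1.3449)^2
FOC: (2*8 + 3.0)*z = 0 + 3.0*(-0.0859 + 1.3449)
z^{k+1} = 0.1988
Step 3: u-update.
u^{k+1} = 1.3449 - 0.0859 - 0.1988 = 1.0602
Step 4: Primal residual = |-0.0859 - 0.1988| = 0.2847


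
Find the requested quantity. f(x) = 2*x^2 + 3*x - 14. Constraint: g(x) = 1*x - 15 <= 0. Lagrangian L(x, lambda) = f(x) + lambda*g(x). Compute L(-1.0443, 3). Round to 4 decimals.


Step 1: Evaluate f(x).
f(-1.0443) = 2*(-1.0443)^2 + 3*(-1.0443) - 14 = -14.9518
Step 2: Evaluate g(x).
g(-1.0443) = 1*-1.0443 - 15 = -16.0443
Step 3: Compute Lagrangian.
L = -14.9518 + 3*-16.0443 = -63.0847


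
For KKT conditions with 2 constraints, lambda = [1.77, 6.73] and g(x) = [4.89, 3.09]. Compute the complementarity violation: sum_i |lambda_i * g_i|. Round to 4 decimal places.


KKT complementary slackness check:
lambda_1 * g_1 = 1.77 * 4.89 = 8.6553
lambda_2 * g_2 = 6.73 * 3.09 = 20.7957
Total violation = 8.6553 + 20.7957 = 29.451


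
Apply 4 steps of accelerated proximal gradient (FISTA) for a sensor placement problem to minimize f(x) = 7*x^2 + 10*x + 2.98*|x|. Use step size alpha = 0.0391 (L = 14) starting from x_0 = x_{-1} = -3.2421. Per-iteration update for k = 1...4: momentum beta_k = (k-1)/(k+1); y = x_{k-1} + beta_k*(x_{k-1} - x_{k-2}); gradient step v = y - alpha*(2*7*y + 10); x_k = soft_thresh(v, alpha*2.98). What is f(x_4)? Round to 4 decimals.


FISTA on f(x) = 7*x^2 + 10*x + 2.98*|x|
L = 14, alpha = 0.0391
Iteration 1: beta = 0.0, y = -3.2421 + 0.0*(-3.2421 + 3.2421) = -3.2421
  grad(y) = -35.3894, v = y - alpha*grad = -1.8584
  prox(v) = soft_thresh(-1.8584, 0.1165) = -1.7419
Iteration 2: beta = 0.3333, y = -1.7419 + 0.3333*(-1.7419 + 3.2421) = -1.2418
  grad(y) = -7.3849, v = y - alpha*grad = -0.953
  prox(v) = soft_thresh(-0.953, 0.1165) = -0.8365
Iteration 3: beta = 0.5, y = -0.8365 + 0.5*(-0.8365 + 1.7419) = -0.3838
  grad(y) = 4.6263, v = y - alpha*grad = -0.5647
  prox(v) = soft_thresh(-0.5647, 0.1165) = -0.4482
Iteration 4: beta = 0.6, y = -0.4482 + 0.6*(-0.4482 + 0.8365) = -0.2152
  grad(y) = 6.9869, v = y - alpha*grad = -0.4884
  prox(v) = soft_thresh(-0.4884, 0.1165) = -0.3719
f(x_4) = 7*(-0.3719)^2 + 10*(-0.3719) + 2.98*|-0.3719| = -1.6426


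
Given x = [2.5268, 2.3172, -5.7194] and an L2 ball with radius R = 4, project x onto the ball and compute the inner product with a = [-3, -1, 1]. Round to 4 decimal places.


Step 1: Compute ||x|| (intermediates to 6 decimals).
||x|| = sqrt(2.5268^2 + 2.3172^2 + (-5.7194)^2) = 6.668258
Step 2: Project.
Since ||x|| > R, scale = R/||x|| = 4/6.668258 = 0.599857, proj(x) = scale * x
proj(x) = [1.515719, 1.389989, -3.430822]
Step 3: Dot product.
a^T * proj(x) = -3*1.515719 - 1*1.389989 + 1*(-3.430822) = -9.368


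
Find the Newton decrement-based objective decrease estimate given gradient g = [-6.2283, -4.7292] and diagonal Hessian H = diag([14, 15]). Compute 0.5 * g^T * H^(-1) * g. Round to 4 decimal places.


Step 1: H is diagonal, so H^(-1) * g = [-0.4449, -0.3153].
Step 2: g^T H^(-1) g = sum_i g_i^2 / H_ii
  = (-6.2283)^2/14 + (-4.7292)^2/15
  = 2.7708 + 1.491 = 4.2619
Step 3: Objective decrease = 0.5 * g^T H^(-1) g = 2.1309


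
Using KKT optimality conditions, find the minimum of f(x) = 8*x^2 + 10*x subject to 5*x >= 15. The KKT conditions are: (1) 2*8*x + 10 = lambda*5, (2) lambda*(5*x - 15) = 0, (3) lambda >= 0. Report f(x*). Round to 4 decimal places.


Step 1: Try lambda = 0 (constraint inactive).
x_unc = -10/(2*8) = -0.625
Check: 5*-0.625 = -3.125 < 15 -- violated!
Step 2: Constraint must be active: 5*x = 15
x* = 15/5 = 3.0
lambda = (2*8*3.0 + 10)/5 = 11.6
Step 3: Compute optimal value.
f(x*) = 8*3.0^2 + 10*3.0 = 102.0


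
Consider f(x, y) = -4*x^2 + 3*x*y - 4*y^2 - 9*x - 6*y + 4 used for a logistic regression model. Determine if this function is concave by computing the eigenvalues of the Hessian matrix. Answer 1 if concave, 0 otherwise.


The Hessian of f(x,y) = -4*x^2 + 3*x*y - 4*y^2 - 9*x - 6*y + 4 is:
H = [[-8, 3], [3, -8]]
Trace = -8 - 8 = -16
Determinant = -8*-8 - (3)^2 = 55
Discriminant = (-16)^2 - 4*55 = 36.0
Eigenvalues: lambda_1 = -11.0, lambda_2 = -5.0
The function is concave.

1


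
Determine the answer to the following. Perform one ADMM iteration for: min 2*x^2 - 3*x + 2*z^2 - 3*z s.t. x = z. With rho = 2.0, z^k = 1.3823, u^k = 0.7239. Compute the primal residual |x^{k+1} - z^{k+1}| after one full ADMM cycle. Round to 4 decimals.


ADMM iteration with rho = 2.0, z^k = 1.3823, u^k = 0.7239
Step 1: x-update.
Minimize 2*x^2 - 3*x + (2.0/2)*(x - 1.3823 + 0.7239)^2
FOC: (2*2 + 2.0)*x = 3 + 2.0*(1.3823 - 0.7239)
x^{k+1} = 0.7195
Step 2: z-update.
Minimize 2*z^2 - 3*z + (2.0/2)*(0.7195 - z + 0.7239)^2
FOC: (2*2 + 2.0)*z = 3 + 2.0*(0.7195 + 0.7239)
z^{k+1} = 0.9811
Step 3: u-update.
u^{k+1} = 0.7239 + 0.7195 - 0.9811 = 0.4622
Step 4: Primal residual = |0.7195 - 0.9811| = 0.2617


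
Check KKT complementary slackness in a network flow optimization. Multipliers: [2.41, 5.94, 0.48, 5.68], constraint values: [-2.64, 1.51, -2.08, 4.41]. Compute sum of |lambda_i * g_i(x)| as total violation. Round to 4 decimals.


KKT complementary slackness check:
lambda_1 * g_1 = 2.41 * -2.64 = -6.3624
lambda_2 * g_2 = 5.94 * 1.51 = 8.9694
lambda_3 * g_3 = 0.48 * -2.08 = -0.9984
lambda_4 * g_4 = 5.68 * 4.41 = 25.0488
Total violation = 6.3624 + 8.9694 + 0.9984 + 25.0488 = 41.379


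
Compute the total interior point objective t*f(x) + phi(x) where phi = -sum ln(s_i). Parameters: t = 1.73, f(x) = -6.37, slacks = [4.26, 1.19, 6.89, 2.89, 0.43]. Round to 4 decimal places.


Step 1: Compute log-barrier.
ln values: [1.4493, 0.174, 1.9301, 1.0613, -0.844]
phi = -(1.4493 + 0.174 + 1.9301 + 1.0613 - 0.844) = -3.7706
Step 2: Compute augmented objective.
t*f(x) = 1.73*-6.37 = -11.0201
Total = -11.0201 - 3.7706 = -14.7907


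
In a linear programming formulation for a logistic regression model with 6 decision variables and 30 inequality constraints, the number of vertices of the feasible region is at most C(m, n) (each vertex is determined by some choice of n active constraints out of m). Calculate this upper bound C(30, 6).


Each vertex corresponds to some choice of n active constraints out of m, so the number of vertices is at most C(m, n) = m! / (n!(m-n)!).
m = 30, n = 6
Numerator: 30 * 29 * 28 * 27 * 26 * 25
Denominator: 6! = 720
C(30, 6) = 593775


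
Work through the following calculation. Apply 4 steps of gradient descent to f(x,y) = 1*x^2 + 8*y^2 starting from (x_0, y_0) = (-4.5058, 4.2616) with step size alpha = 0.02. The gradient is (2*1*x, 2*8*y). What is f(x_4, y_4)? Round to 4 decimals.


Gradient descent on f(x,y) = 1*x^2 + 8*y^2.
Starting point: (-4.5058, 4.2616), alpha = 0.02
Step 1: grad_x = 2*1*-4.5058 = -9.0116, grad_y = 2*8*4.2616 = 68.1856
  x_1 = -4.5058 - 0.02*-9.0116 = -4.3256
  y_1 = 4.2616 - 0.02*68.1856 = 2.8979
Step 2: grad_x = 2*1*-4.3256 = -8.6511, grad_y = 2*8*2.8979 = 46.3662
  x_2 = -4.3256 - 0.02*-8.6511 = -4.1525
  y_2 = 2.8979 - 0.02*46.3662 = 1.9706
Step 3: grad_x = 2*1*-4.1525 = -8.3051, grad_y = 2*8*1.9706 = 31.529
  x_3 = -4.1525 - 0.02*-8.3051 = -3.9864
  y_3 = 1.9706 - 0.02*31.529 = 1.34
Step 4: grad_x = 2*1*-3.9864 = -7.9729, grad_y = 2*8*1.34 = 21.4397
  x_4 = -3.9864 - 0.02*-7.9729 = -3.827
  y_4 = 1.34 - 0.02*21.4397 = 0.9112
f(-3.827, 0.9112) = 1*(-3.827)^2 + 8*0.9112^2 = 21.2879


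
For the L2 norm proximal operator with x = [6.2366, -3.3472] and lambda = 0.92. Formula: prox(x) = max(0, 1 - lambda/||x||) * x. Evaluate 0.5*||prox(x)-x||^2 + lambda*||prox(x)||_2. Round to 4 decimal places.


Step 1: Compute ||x||.
||x|| = 7.0781
Step 2: Compute scaling factor.
scale = max(0, 1 - 0.92/7.0781) = 0.87
Step 3: prox(x) = [5.426, -2.9121]
||prox(x)|| = 6.1581
Step 4: Proximal objective.
0.5*||prox-x||^2 = 0.4232
lambda*||prox|| = 5.6655
Total = 6.0886


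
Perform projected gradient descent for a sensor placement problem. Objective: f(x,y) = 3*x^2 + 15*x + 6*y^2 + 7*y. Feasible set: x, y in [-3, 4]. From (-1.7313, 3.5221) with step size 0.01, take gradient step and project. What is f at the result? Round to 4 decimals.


Step 1: Compute gradient at (-1.7313, 3.5221).
grad_x = 2*3*-1.7313 + 15 = 4.6122
grad_y = 2*6*3.5221 + 7 = 49.2652
Step 2: Gradient step.
x_raw = -1.7313 - 0.01*4.6122 = -1.7774
y_raw = 3.5221 - 0.01*49.2652 = 3.0294
Step 3: Project onto [-3, 4].
x_proj = clip(-1.7774) = -1.7774
y_proj = clip(3.0294) = 3.0294
Step 4: Evaluate f.
f(-1.7774, 3.0294) = 59.0878
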